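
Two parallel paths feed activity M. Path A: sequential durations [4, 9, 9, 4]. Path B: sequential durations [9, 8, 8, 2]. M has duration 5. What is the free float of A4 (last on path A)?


ES(A4) = sum of predecessors on chain A = 22
EF(A4) = ES + duration = 22 + 4 = 26
Successor of A4 is M. ES(M) = max(sum(A), sum(B)) = max(26, 27) = 27
Free float = ES(successor) - EF(current) = 27 - 26 = 1

1


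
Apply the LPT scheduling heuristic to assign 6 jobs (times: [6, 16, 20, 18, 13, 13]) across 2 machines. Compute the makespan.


Sort jobs in decreasing order (LPT): [20, 18, 16, 13, 13, 6]
Assign each job to the least loaded machine:
  Machine 1: jobs [20, 13, 13], load = 46
  Machine 2: jobs [18, 16, 6], load = 40
Makespan = max load = 46

46


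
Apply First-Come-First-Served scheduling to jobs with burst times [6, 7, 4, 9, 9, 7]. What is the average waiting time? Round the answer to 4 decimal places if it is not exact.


FCFS order (as given): [6, 7, 4, 9, 9, 7]
Waiting times:
  Job 1: wait = 0
  Job 2: wait = 6
  Job 3: wait = 13
  Job 4: wait = 17
  Job 5: wait = 26
  Job 6: wait = 35
Sum of waiting times = 97
Average waiting time = 97/6 = 16.1667

16.1667


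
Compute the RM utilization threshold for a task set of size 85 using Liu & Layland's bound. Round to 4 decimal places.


Compute 2^(1/85) = 1.0081880126
Subtract 1: 1.0081880126 - 1 = 0.0081880126
Multiply by n: 85 * 0.0081880126 = 0.6959810710
Round to 4 dp: 0.6960

0.6960


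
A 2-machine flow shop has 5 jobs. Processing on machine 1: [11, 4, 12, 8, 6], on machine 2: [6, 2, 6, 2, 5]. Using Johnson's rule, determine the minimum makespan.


Apply Johnson's rule:
  Group 1 (a <= b): []
  Group 2 (a > b): [(1, 11, 6), (3, 12, 6), (5, 6, 5), (2, 4, 2), (4, 8, 2)]
Optimal job order: [1, 3, 5, 2, 4]
Schedule:
  Job 1: M1 done at 11, M2 done at 17
  Job 3: M1 done at 23, M2 done at 29
  Job 5: M1 done at 29, M2 done at 34
  Job 2: M1 done at 33, M2 done at 36
  Job 4: M1 done at 41, M2 done at 43
Makespan = 43

43


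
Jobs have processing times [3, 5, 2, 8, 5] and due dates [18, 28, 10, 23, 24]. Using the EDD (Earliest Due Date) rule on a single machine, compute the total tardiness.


Sort by due date (EDD order): [(2, 10), (3, 18), (8, 23), (5, 24), (5, 28)]
Compute completion times and tardiness:
  Job 1: p=2, d=10, C=2, tardiness=max(0,2-10)=0
  Job 2: p=3, d=18, C=5, tardiness=max(0,5-18)=0
  Job 3: p=8, d=23, C=13, tardiness=max(0,13-23)=0
  Job 4: p=5, d=24, C=18, tardiness=max(0,18-24)=0
  Job 5: p=5, d=28, C=23, tardiness=max(0,23-28)=0
Total tardiness = 0

0


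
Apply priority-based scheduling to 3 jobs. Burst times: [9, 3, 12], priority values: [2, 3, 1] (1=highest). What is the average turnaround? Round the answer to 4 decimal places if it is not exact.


Sort by priority (ascending = highest first):
Order: [(1, 12), (2, 9), (3, 3)]
Completion times:
  Priority 1, burst=12, C=12
  Priority 2, burst=9, C=21
  Priority 3, burst=3, C=24
Average turnaround = 57/3 = 19.0

19.0


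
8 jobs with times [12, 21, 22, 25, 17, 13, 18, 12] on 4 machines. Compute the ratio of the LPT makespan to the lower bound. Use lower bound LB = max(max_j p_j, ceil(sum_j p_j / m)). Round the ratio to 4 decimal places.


LPT order: [25, 22, 21, 18, 17, 13, 12, 12]
Machine loads after assignment: [37, 34, 34, 35]
LPT makespan = 37
Lower bound = max(max_job, ceil(total/4)) = max(25, 35) = 35
Ratio = 37 / 35 = 1.0571

1.0571


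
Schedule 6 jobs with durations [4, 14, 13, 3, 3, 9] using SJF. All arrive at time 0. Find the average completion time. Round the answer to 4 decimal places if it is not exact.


SJF order (ascending): [3, 3, 4, 9, 13, 14]
Completion times:
  Job 1: burst=3, C=3
  Job 2: burst=3, C=6
  Job 3: burst=4, C=10
  Job 4: burst=9, C=19
  Job 5: burst=13, C=32
  Job 6: burst=14, C=46
Average completion = 116/6 = 19.3333

19.3333


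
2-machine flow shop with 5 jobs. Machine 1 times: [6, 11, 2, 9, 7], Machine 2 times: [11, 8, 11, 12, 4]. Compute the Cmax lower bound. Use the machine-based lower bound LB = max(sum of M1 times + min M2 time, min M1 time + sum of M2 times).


LB1 = sum(M1 times) + min(M2 times) = 35 + 4 = 39
LB2 = min(M1 times) + sum(M2 times) = 2 + 46 = 48
Lower bound = max(LB1, LB2) = max(39, 48) = 48

48


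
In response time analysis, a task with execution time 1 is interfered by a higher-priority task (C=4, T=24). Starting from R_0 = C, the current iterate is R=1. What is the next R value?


R_next = C + ceil(R_prev / T_hp) * C_hp
ceil(1 / 24) = ceil(0.0417) = 1
Interference = 1 * 4 = 4
R_next = 1 + 4 = 5

5


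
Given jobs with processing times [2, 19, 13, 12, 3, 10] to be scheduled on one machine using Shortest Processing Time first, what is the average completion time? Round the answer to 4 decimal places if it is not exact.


Sort jobs by processing time (SPT order): [2, 3, 10, 12, 13, 19]
Compute completion times sequentially:
  Job 1: processing = 2, completes at 2
  Job 2: processing = 3, completes at 5
  Job 3: processing = 10, completes at 15
  Job 4: processing = 12, completes at 27
  Job 5: processing = 13, completes at 40
  Job 6: processing = 19, completes at 59
Sum of completion times = 148
Average completion time = 148/6 = 24.6667

24.6667


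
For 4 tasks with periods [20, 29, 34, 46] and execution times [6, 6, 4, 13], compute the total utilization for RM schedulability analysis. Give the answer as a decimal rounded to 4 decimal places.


Compute individual utilizations (exact fractions):
  Task 1: C/T = 6/20 = 3/10 (approx. 0.3)
  Task 2: C/T = 6/29 (approx. 0.2069)
  Task 3: C/T = 4/34 = 2/17 (approx. 0.1176)
  Task 4: C/T = 13/46 (approx. 0.2826)
Total utilization U = 3/10 + 6/29 + 2/17 + 13/46 = 51431/56695
Rounded to 4 decimal places: U = 0.9072
RM (Liu & Layland) bound for 4 tasks = 0.756828; compare with U = 51431/56695 (approx. 0.907152)
bound < U <= 1, so the RM sufficient condition is not met (inconclusive; an exact test such as response-time analysis is needed).

0.9072


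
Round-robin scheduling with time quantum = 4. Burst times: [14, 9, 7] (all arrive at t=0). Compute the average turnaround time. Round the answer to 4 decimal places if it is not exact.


Time quantum = 4
Execution trace:
  J1 runs 4 units, time = 4
  J2 runs 4 units, time = 8
  J3 runs 4 units, time = 12
  J1 runs 4 units, time = 16
  J2 runs 4 units, time = 20
  J3 runs 3 units, time = 23
  J1 runs 4 units, time = 27
  J2 runs 1 units, time = 28
  J1 runs 2 units, time = 30
Finish times: [30, 28, 23]
Average turnaround = 81/3 = 27.0

27.0


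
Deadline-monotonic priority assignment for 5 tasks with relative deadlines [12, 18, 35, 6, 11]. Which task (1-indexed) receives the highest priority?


Sort tasks by relative deadline (ascending):
  Task 4: deadline = 6
  Task 5: deadline = 11
  Task 1: deadline = 12
  Task 2: deadline = 18
  Task 3: deadline = 35
Priority order (highest first): [4, 5, 1, 2, 3]
Highest priority task = 4

4


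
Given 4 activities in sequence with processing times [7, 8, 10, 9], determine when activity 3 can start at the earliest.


Activity 3 starts after activities 1 through 2 complete.
Predecessor durations: [7, 8]
ES = 7 + 8 = 15

15


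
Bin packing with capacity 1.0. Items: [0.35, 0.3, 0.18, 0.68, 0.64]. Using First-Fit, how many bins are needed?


Place items sequentially using First-Fit:
  Item 0.35 -> new Bin 1
  Item 0.3 -> Bin 1 (now 0.65)
  Item 0.18 -> Bin 1 (now 0.83)
  Item 0.68 -> new Bin 2
  Item 0.64 -> new Bin 3
Total bins used = 3

3


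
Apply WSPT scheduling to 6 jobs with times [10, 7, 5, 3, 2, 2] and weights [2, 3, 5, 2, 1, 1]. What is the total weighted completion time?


Compute p/w ratios and sort ascending (WSPT): [(5, 5), (3, 2), (2, 1), (2, 1), (7, 3), (10, 2)]
Compute weighted completion times:
  Job (p=5,w=5): C=5, w*C=5*5=25
  Job (p=3,w=2): C=8, w*C=2*8=16
  Job (p=2,w=1): C=10, w*C=1*10=10
  Job (p=2,w=1): C=12, w*C=1*12=12
  Job (p=7,w=3): C=19, w*C=3*19=57
  Job (p=10,w=2): C=29, w*C=2*29=58
Total weighted completion time = 178

178


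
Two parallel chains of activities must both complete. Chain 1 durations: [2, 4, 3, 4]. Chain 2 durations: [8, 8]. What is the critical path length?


Path A total = 2 + 4 + 3 + 4 = 13
Path B total = 8 + 8 = 16
Critical path = longest path = max(13, 16) = 16

16


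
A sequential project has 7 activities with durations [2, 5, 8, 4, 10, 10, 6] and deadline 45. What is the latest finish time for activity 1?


LF(activity 1) = deadline - sum of successor durations
Successors: activities 2 through 7 with durations [5, 8, 4, 10, 10, 6]
Sum of successor durations = 43
LF = 45 - 43 = 2

2


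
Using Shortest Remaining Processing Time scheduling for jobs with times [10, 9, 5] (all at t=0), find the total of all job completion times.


Since all jobs arrive at t=0, SRPT equals SPT ordering.
SPT order: [5, 9, 10]
Completion times:
  Job 1: p=5, C=5
  Job 2: p=9, C=14
  Job 3: p=10, C=24
Total completion time = 5 + 14 + 24 = 43

43


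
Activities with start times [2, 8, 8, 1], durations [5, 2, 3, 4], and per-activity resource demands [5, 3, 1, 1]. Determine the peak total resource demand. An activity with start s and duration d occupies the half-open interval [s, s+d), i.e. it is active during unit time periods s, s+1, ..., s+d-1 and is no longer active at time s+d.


Each activity i is active on [start_i, start_i + duration_i).
Compute total resource usage per time slot:
  t=0: active resources = [], total = 0
  t=1: active resources = [1], total = 1
  t=2: active resources = [5, 1], total = 6
  t=3: active resources = [5, 1], total = 6
  t=4: active resources = [5, 1], total = 6
  t=5: active resources = [5], total = 5
  t=6: active resources = [5], total = 5
  t=7: active resources = [], total = 0
  t=8: active resources = [3, 1], total = 4
  t=9: active resources = [3, 1], total = 4
  t=10: active resources = [1], total = 1
Peak resource demand = 6

6


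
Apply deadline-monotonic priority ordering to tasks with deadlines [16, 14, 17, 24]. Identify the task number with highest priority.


Sort tasks by relative deadline (ascending):
  Task 2: deadline = 14
  Task 1: deadline = 16
  Task 3: deadline = 17
  Task 4: deadline = 24
Priority order (highest first): [2, 1, 3, 4]
Highest priority task = 2

2


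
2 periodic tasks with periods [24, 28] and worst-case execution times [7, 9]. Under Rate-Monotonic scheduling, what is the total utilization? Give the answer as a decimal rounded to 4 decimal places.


Compute individual utilizations (exact fractions):
  Task 1: C/T = 7/24 (approx. 0.2917)
  Task 2: C/T = 9/28 (approx. 0.3214)
Total utilization U = 7/24 + 9/28 = 103/168
Rounded to 4 decimal places: U = 0.6131
RM (Liu & Layland) bound for 2 tasks = 0.828427; compare with U = 103/168 (approx. 0.613095)
U <= bound, so schedulable by RM sufficient condition.

0.6131


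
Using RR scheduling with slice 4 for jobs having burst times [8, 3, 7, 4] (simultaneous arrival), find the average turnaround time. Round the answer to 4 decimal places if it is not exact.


Time quantum = 4
Execution trace:
  J1 runs 4 units, time = 4
  J2 runs 3 units, time = 7
  J3 runs 4 units, time = 11
  J4 runs 4 units, time = 15
  J1 runs 4 units, time = 19
  J3 runs 3 units, time = 22
Finish times: [19, 7, 22, 15]
Average turnaround = 63/4 = 15.75

15.75


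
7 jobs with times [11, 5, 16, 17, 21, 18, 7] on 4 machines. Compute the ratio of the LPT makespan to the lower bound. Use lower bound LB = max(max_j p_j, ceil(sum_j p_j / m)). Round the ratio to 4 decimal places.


LPT order: [21, 18, 17, 16, 11, 7, 5]
Machine loads after assignment: [21, 23, 24, 27]
LPT makespan = 27
Lower bound = max(max_job, ceil(total/4)) = max(21, 24) = 24
Ratio = 27 / 24 = 1.125

1.125


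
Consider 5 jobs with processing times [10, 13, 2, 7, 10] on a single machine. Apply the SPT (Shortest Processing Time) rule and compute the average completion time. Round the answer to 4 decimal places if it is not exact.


Sort jobs by processing time (SPT order): [2, 7, 10, 10, 13]
Compute completion times sequentially:
  Job 1: processing = 2, completes at 2
  Job 2: processing = 7, completes at 9
  Job 3: processing = 10, completes at 19
  Job 4: processing = 10, completes at 29
  Job 5: processing = 13, completes at 42
Sum of completion times = 101
Average completion time = 101/5 = 20.2

20.2


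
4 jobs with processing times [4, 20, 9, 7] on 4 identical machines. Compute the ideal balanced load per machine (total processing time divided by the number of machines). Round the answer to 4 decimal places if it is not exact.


Total processing time = 4 + 20 + 9 + 7 = 40
Number of machines = 4
Ideal balanced load = 40 / 4 = 10.0

10.0


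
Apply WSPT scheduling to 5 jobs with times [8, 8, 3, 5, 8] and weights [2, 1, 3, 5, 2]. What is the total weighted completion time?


Compute p/w ratios and sort ascending (WSPT): [(3, 3), (5, 5), (8, 2), (8, 2), (8, 1)]
Compute weighted completion times:
  Job (p=3,w=3): C=3, w*C=3*3=9
  Job (p=5,w=5): C=8, w*C=5*8=40
  Job (p=8,w=2): C=16, w*C=2*16=32
  Job (p=8,w=2): C=24, w*C=2*24=48
  Job (p=8,w=1): C=32, w*C=1*32=32
Total weighted completion time = 161

161


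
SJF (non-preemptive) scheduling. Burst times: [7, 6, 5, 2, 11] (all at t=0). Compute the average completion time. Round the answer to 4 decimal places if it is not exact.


SJF order (ascending): [2, 5, 6, 7, 11]
Completion times:
  Job 1: burst=2, C=2
  Job 2: burst=5, C=7
  Job 3: burst=6, C=13
  Job 4: burst=7, C=20
  Job 5: burst=11, C=31
Average completion = 73/5 = 14.6

14.6


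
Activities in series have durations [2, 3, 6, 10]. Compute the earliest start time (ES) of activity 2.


Activity 2 starts after activities 1 through 1 complete.
Predecessor durations: [2]
ES = 2 = 2

2


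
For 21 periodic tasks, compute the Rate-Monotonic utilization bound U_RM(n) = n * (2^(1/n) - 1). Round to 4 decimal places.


Compute 2^(1/21) = 1.0335577830
Subtract 1: 1.0335577830 - 1 = 0.0335577830
Multiply by n: 21 * 0.0335577830 = 0.7047134430
Round to 4 dp: 0.7047

0.7047


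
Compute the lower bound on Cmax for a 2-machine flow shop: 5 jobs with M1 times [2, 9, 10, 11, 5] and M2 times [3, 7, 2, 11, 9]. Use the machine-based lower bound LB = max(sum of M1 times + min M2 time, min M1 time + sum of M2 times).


LB1 = sum(M1 times) + min(M2 times) = 37 + 2 = 39
LB2 = min(M1 times) + sum(M2 times) = 2 + 32 = 34
Lower bound = max(LB1, LB2) = max(39, 34) = 39

39


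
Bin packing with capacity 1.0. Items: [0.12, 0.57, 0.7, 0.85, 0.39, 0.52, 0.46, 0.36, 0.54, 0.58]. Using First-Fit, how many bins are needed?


Place items sequentially using First-Fit:
  Item 0.12 -> new Bin 1
  Item 0.57 -> Bin 1 (now 0.69)
  Item 0.7 -> new Bin 2
  Item 0.85 -> new Bin 3
  Item 0.39 -> new Bin 4
  Item 0.52 -> Bin 4 (now 0.91)
  Item 0.46 -> new Bin 5
  Item 0.36 -> Bin 5 (now 0.82)
  Item 0.54 -> new Bin 6
  Item 0.58 -> new Bin 7
Total bins used = 7

7


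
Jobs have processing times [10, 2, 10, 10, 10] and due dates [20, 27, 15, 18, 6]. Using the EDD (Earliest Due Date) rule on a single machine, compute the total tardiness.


Sort by due date (EDD order): [(10, 6), (10, 15), (10, 18), (10, 20), (2, 27)]
Compute completion times and tardiness:
  Job 1: p=10, d=6, C=10, tardiness=max(0,10-6)=4
  Job 2: p=10, d=15, C=20, tardiness=max(0,20-15)=5
  Job 3: p=10, d=18, C=30, tardiness=max(0,30-18)=12
  Job 4: p=10, d=20, C=40, tardiness=max(0,40-20)=20
  Job 5: p=2, d=27, C=42, tardiness=max(0,42-27)=15
Total tardiness = 56

56


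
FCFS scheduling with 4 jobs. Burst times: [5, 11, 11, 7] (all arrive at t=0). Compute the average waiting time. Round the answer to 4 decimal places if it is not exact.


FCFS order (as given): [5, 11, 11, 7]
Waiting times:
  Job 1: wait = 0
  Job 2: wait = 5
  Job 3: wait = 16
  Job 4: wait = 27
Sum of waiting times = 48
Average waiting time = 48/4 = 12.0

12.0


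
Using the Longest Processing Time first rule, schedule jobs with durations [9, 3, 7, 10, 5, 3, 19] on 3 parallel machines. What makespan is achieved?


Sort jobs in decreasing order (LPT): [19, 10, 9, 7, 5, 3, 3]
Assign each job to the least loaded machine:
  Machine 1: jobs [19], load = 19
  Machine 2: jobs [10, 5, 3], load = 18
  Machine 3: jobs [9, 7, 3], load = 19
Makespan = max load = 19

19


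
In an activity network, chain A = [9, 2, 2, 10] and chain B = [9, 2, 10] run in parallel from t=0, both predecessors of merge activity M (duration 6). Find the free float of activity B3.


ES(B3) = sum of predecessors on chain B = 11
EF(B3) = ES + duration = 11 + 10 = 21
Successor of B3 is M. ES(M) = max(sum(A), sum(B)) = max(23, 21) = 23
Free float = ES(successor) - EF(current) = 23 - 21 = 2

2


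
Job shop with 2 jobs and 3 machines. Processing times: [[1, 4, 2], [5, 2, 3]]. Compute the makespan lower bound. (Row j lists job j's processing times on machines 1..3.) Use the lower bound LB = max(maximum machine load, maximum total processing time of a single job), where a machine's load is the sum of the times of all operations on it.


Machine loads:
  Machine 1: 1 + 5 = 6
  Machine 2: 4 + 2 = 6
  Machine 3: 2 + 3 = 5
Max machine load = 6
Job totals:
  Job 1: 7
  Job 2: 10
Max job total = 10
Lower bound = max(6, 10) = 10

10


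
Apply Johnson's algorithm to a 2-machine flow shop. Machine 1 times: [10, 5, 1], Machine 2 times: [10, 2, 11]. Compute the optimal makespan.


Apply Johnson's rule:
  Group 1 (a <= b): [(3, 1, 11), (1, 10, 10)]
  Group 2 (a > b): [(2, 5, 2)]
Optimal job order: [3, 1, 2]
Schedule:
  Job 3: M1 done at 1, M2 done at 12
  Job 1: M1 done at 11, M2 done at 22
  Job 2: M1 done at 16, M2 done at 24
Makespan = 24

24


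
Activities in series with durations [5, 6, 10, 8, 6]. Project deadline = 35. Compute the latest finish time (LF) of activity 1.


LF(activity 1) = deadline - sum of successor durations
Successors: activities 2 through 5 with durations [6, 10, 8, 6]
Sum of successor durations = 30
LF = 35 - 30 = 5

5


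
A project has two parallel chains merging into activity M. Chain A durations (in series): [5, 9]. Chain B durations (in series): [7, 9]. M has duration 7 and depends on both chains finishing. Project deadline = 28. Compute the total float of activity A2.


Forward pass: ES(A2) = sum of predecessors on chain A = 5
EF = ES + duration = 5 + 9 = 14
Backward pass: LF(M) = deadline = 28; LS(M) = 28 - 7 = 21
LF(A2) = LS(M) - sum(successors on chain A) = 21 - 0 = 21
LS = LF - duration = 21 - 9 = 12
Total float = LS - ES = 12 - 5 = 7

7


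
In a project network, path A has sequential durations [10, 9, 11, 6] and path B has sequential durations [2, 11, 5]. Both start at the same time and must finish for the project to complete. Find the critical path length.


Path A total = 10 + 9 + 11 + 6 = 36
Path B total = 2 + 11 + 5 = 18
Critical path = longest path = max(36, 18) = 36

36


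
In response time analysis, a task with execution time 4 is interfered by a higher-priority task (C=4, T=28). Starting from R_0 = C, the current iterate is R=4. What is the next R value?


R_next = C + ceil(R_prev / T_hp) * C_hp
ceil(4 / 28) = ceil(0.1429) = 1
Interference = 1 * 4 = 4
R_next = 4 + 4 = 8

8


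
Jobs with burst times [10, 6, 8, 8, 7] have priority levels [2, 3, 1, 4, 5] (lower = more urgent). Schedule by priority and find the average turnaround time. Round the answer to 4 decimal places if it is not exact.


Sort by priority (ascending = highest first):
Order: [(1, 8), (2, 10), (3, 6), (4, 8), (5, 7)]
Completion times:
  Priority 1, burst=8, C=8
  Priority 2, burst=10, C=18
  Priority 3, burst=6, C=24
  Priority 4, burst=8, C=32
  Priority 5, burst=7, C=39
Average turnaround = 121/5 = 24.2

24.2


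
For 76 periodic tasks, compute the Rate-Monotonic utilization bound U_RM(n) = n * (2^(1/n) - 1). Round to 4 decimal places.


Compute 2^(1/76) = 1.0091620748
Subtract 1: 1.0091620748 - 1 = 0.0091620748
Multiply by n: 76 * 0.0091620748 = 0.6963176848
Round to 4 dp: 0.6963

0.6963


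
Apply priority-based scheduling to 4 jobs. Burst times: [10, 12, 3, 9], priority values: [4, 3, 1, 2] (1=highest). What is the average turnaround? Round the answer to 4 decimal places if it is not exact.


Sort by priority (ascending = highest first):
Order: [(1, 3), (2, 9), (3, 12), (4, 10)]
Completion times:
  Priority 1, burst=3, C=3
  Priority 2, burst=9, C=12
  Priority 3, burst=12, C=24
  Priority 4, burst=10, C=34
Average turnaround = 73/4 = 18.25

18.25


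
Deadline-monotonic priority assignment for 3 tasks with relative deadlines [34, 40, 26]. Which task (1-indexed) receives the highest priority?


Sort tasks by relative deadline (ascending):
  Task 3: deadline = 26
  Task 1: deadline = 34
  Task 2: deadline = 40
Priority order (highest first): [3, 1, 2]
Highest priority task = 3

3


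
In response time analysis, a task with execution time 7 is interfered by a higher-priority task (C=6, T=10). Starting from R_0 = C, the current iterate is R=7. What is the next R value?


R_next = C + ceil(R_prev / T_hp) * C_hp
ceil(7 / 10) = ceil(0.7) = 1
Interference = 1 * 6 = 6
R_next = 7 + 6 = 13

13


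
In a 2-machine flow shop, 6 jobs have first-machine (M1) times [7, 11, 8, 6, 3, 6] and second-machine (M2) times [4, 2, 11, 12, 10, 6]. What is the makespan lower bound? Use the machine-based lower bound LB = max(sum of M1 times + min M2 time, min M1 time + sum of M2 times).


LB1 = sum(M1 times) + min(M2 times) = 41 + 2 = 43
LB2 = min(M1 times) + sum(M2 times) = 3 + 45 = 48
Lower bound = max(LB1, LB2) = max(43, 48) = 48

48


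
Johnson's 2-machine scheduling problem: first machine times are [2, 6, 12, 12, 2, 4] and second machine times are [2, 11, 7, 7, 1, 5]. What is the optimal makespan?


Apply Johnson's rule:
  Group 1 (a <= b): [(1, 2, 2), (6, 4, 5), (2, 6, 11)]
  Group 2 (a > b): [(3, 12, 7), (4, 12, 7), (5, 2, 1)]
Optimal job order: [1, 6, 2, 3, 4, 5]
Schedule:
  Job 1: M1 done at 2, M2 done at 4
  Job 6: M1 done at 6, M2 done at 11
  Job 2: M1 done at 12, M2 done at 23
  Job 3: M1 done at 24, M2 done at 31
  Job 4: M1 done at 36, M2 done at 43
  Job 5: M1 done at 38, M2 done at 44
Makespan = 44

44


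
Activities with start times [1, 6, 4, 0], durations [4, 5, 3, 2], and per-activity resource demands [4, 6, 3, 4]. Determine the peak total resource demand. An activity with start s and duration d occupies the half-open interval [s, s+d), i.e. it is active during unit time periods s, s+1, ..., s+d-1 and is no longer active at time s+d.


Each activity i is active on [start_i, start_i + duration_i).
Compute total resource usage per time slot:
  t=0: active resources = [4], total = 4
  t=1: active resources = [4, 4], total = 8
  t=2: active resources = [4], total = 4
  t=3: active resources = [4], total = 4
  t=4: active resources = [4, 3], total = 7
  t=5: active resources = [3], total = 3
  t=6: active resources = [6, 3], total = 9
  t=7: active resources = [6], total = 6
  t=8: active resources = [6], total = 6
  t=9: active resources = [6], total = 6
  t=10: active resources = [6], total = 6
Peak resource demand = 9

9


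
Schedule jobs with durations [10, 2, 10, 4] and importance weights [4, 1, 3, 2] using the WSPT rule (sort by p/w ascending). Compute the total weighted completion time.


Compute p/w ratios and sort ascending (WSPT): [(2, 1), (4, 2), (10, 4), (10, 3)]
Compute weighted completion times:
  Job (p=2,w=1): C=2, w*C=1*2=2
  Job (p=4,w=2): C=6, w*C=2*6=12
  Job (p=10,w=4): C=16, w*C=4*16=64
  Job (p=10,w=3): C=26, w*C=3*26=78
Total weighted completion time = 156

156


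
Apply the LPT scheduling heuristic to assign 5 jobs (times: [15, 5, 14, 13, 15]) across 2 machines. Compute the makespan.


Sort jobs in decreasing order (LPT): [15, 15, 14, 13, 5]
Assign each job to the least loaded machine:
  Machine 1: jobs [15, 14], load = 29
  Machine 2: jobs [15, 13, 5], load = 33
Makespan = max load = 33

33


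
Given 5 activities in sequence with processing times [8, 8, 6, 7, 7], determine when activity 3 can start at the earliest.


Activity 3 starts after activities 1 through 2 complete.
Predecessor durations: [8, 8]
ES = 8 + 8 = 16

16


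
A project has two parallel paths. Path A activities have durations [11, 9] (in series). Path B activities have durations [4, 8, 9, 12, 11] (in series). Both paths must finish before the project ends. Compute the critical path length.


Path A total = 11 + 9 = 20
Path B total = 4 + 8 + 9 + 12 + 11 = 44
Critical path = longest path = max(20, 44) = 44

44


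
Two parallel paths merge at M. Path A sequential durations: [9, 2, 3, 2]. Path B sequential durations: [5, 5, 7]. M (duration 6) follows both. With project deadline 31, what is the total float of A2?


Forward pass: ES(A2) = sum of predecessors on chain A = 9
EF = ES + duration = 9 + 2 = 11
Backward pass: LF(M) = deadline = 31; LS(M) = 31 - 6 = 25
LF(A2) = LS(M) - sum(successors on chain A) = 25 - 5 = 20
LS = LF - duration = 20 - 2 = 18
Total float = LS - ES = 18 - 9 = 9

9


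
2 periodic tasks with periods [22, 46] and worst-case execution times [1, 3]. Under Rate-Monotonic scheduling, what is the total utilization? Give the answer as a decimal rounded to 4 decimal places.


Compute individual utilizations (exact fractions):
  Task 1: C/T = 1/22 (approx. 0.0455)
  Task 2: C/T = 3/46 (approx. 0.0652)
Total utilization U = 1/22 + 3/46 = 28/253
Rounded to 4 decimal places: U = 0.1107
RM (Liu & Layland) bound for 2 tasks = 0.828427; compare with U = 28/253 (approx. 0.110672)
U <= bound, so schedulable by RM sufficient condition.

0.1107


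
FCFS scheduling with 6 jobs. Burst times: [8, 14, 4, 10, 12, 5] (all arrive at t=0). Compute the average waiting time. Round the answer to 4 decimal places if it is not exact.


FCFS order (as given): [8, 14, 4, 10, 12, 5]
Waiting times:
  Job 1: wait = 0
  Job 2: wait = 8
  Job 3: wait = 22
  Job 4: wait = 26
  Job 5: wait = 36
  Job 6: wait = 48
Sum of waiting times = 140
Average waiting time = 140/6 = 23.3333

23.3333


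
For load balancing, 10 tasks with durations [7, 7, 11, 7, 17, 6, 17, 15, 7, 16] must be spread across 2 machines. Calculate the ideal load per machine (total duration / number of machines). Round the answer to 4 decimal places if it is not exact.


Total processing time = 7 + 7 + 11 + 7 + 17 + 6 + 17 + 15 + 7 + 16 = 110
Number of machines = 2
Ideal balanced load = 110 / 2 = 55.0

55.0


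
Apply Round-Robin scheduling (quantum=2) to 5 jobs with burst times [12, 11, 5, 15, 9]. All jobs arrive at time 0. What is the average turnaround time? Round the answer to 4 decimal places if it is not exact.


Time quantum = 2
Execution trace:
  J1 runs 2 units, time = 2
  J2 runs 2 units, time = 4
  J3 runs 2 units, time = 6
  J4 runs 2 units, time = 8
  J5 runs 2 units, time = 10
  J1 runs 2 units, time = 12
  J2 runs 2 units, time = 14
  J3 runs 2 units, time = 16
  J4 runs 2 units, time = 18
  J5 runs 2 units, time = 20
  J1 runs 2 units, time = 22
  J2 runs 2 units, time = 24
  J3 runs 1 units, time = 25
  J4 runs 2 units, time = 27
  J5 runs 2 units, time = 29
  J1 runs 2 units, time = 31
  J2 runs 2 units, time = 33
  J4 runs 2 units, time = 35
  J5 runs 2 units, time = 37
  J1 runs 2 units, time = 39
  J2 runs 2 units, time = 41
  J4 runs 2 units, time = 43
  J5 runs 1 units, time = 44
  J1 runs 2 units, time = 46
  J2 runs 1 units, time = 47
  J4 runs 2 units, time = 49
  J4 runs 2 units, time = 51
  J4 runs 1 units, time = 52
Finish times: [46, 47, 25, 52, 44]
Average turnaround = 214/5 = 42.8

42.8


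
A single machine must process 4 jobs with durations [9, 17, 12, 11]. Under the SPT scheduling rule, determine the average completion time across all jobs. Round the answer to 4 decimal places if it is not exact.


Sort jobs by processing time (SPT order): [9, 11, 12, 17]
Compute completion times sequentially:
  Job 1: processing = 9, completes at 9
  Job 2: processing = 11, completes at 20
  Job 3: processing = 12, completes at 32
  Job 4: processing = 17, completes at 49
Sum of completion times = 110
Average completion time = 110/4 = 27.5

27.5


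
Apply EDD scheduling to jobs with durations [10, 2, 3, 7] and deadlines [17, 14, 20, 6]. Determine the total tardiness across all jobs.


Sort by due date (EDD order): [(7, 6), (2, 14), (10, 17), (3, 20)]
Compute completion times and tardiness:
  Job 1: p=7, d=6, C=7, tardiness=max(0,7-6)=1
  Job 2: p=2, d=14, C=9, tardiness=max(0,9-14)=0
  Job 3: p=10, d=17, C=19, tardiness=max(0,19-17)=2
  Job 4: p=3, d=20, C=22, tardiness=max(0,22-20)=2
Total tardiness = 5

5


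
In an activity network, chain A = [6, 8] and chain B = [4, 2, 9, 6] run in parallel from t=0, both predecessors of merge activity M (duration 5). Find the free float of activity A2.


ES(A2) = sum of predecessors on chain A = 6
EF(A2) = ES + duration = 6 + 8 = 14
Successor of A2 is M. ES(M) = max(sum(A), sum(B)) = max(14, 21) = 21
Free float = ES(successor) - EF(current) = 21 - 14 = 7

7


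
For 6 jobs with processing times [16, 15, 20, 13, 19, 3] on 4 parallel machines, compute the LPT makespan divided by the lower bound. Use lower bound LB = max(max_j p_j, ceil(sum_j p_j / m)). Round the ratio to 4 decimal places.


LPT order: [20, 19, 16, 15, 13, 3]
Machine loads after assignment: [20, 19, 19, 28]
LPT makespan = 28
Lower bound = max(max_job, ceil(total/4)) = max(20, 22) = 22
Ratio = 28 / 22 = 1.2727

1.2727


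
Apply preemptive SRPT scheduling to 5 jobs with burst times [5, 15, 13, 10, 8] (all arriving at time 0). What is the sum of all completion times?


Since all jobs arrive at t=0, SRPT equals SPT ordering.
SPT order: [5, 8, 10, 13, 15]
Completion times:
  Job 1: p=5, C=5
  Job 2: p=8, C=13
  Job 3: p=10, C=23
  Job 4: p=13, C=36
  Job 5: p=15, C=51
Total completion time = 5 + 13 + 23 + 36 + 51 = 128

128


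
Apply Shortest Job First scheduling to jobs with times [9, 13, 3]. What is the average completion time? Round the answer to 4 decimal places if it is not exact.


SJF order (ascending): [3, 9, 13]
Completion times:
  Job 1: burst=3, C=3
  Job 2: burst=9, C=12
  Job 3: burst=13, C=25
Average completion = 40/3 = 13.3333

13.3333


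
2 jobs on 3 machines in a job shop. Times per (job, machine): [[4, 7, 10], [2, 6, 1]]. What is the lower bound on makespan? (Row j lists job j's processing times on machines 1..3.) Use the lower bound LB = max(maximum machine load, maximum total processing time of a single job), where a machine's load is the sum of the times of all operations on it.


Machine loads:
  Machine 1: 4 + 2 = 6
  Machine 2: 7 + 6 = 13
  Machine 3: 10 + 1 = 11
Max machine load = 13
Job totals:
  Job 1: 21
  Job 2: 9
Max job total = 21
Lower bound = max(13, 21) = 21

21


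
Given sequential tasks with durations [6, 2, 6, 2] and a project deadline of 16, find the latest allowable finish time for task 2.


LF(activity 2) = deadline - sum of successor durations
Successors: activities 3 through 4 with durations [6, 2]
Sum of successor durations = 8
LF = 16 - 8 = 8

8


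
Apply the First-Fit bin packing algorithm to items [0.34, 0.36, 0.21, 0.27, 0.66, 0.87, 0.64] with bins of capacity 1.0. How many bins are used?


Place items sequentially using First-Fit:
  Item 0.34 -> new Bin 1
  Item 0.36 -> Bin 1 (now 0.7)
  Item 0.21 -> Bin 1 (now 0.91)
  Item 0.27 -> new Bin 2
  Item 0.66 -> Bin 2 (now 0.93)
  Item 0.87 -> new Bin 3
  Item 0.64 -> new Bin 4
Total bins used = 4

4


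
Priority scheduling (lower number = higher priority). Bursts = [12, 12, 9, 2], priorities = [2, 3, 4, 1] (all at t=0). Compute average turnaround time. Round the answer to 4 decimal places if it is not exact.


Sort by priority (ascending = highest first):
Order: [(1, 2), (2, 12), (3, 12), (4, 9)]
Completion times:
  Priority 1, burst=2, C=2
  Priority 2, burst=12, C=14
  Priority 3, burst=12, C=26
  Priority 4, burst=9, C=35
Average turnaround = 77/4 = 19.25

19.25


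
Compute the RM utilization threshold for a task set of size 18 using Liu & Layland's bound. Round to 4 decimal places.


Compute 2^(1/18) = 1.0392592260
Subtract 1: 1.0392592260 - 1 = 0.0392592260
Multiply by n: 18 * 0.0392592260 = 0.7066660680
Round to 4 dp: 0.7067

0.7067


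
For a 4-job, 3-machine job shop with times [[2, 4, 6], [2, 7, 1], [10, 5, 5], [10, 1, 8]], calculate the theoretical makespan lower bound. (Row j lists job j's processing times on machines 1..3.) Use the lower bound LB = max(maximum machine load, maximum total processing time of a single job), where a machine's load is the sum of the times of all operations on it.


Machine loads:
  Machine 1: 2 + 2 + 10 + 10 = 24
  Machine 2: 4 + 7 + 5 + 1 = 17
  Machine 3: 6 + 1 + 5 + 8 = 20
Max machine load = 24
Job totals:
  Job 1: 12
  Job 2: 10
  Job 3: 20
  Job 4: 19
Max job total = 20
Lower bound = max(24, 20) = 24

24


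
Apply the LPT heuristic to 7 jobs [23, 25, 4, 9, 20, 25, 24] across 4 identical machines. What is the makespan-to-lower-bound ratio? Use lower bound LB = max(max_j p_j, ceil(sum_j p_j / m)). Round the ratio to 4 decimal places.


LPT order: [25, 25, 24, 23, 20, 9, 4]
Machine loads after assignment: [29, 25, 33, 43]
LPT makespan = 43
Lower bound = max(max_job, ceil(total/4)) = max(25, 33) = 33
Ratio = 43 / 33 = 1.303

1.303


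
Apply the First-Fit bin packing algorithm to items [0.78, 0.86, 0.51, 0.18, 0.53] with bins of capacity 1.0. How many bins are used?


Place items sequentially using First-Fit:
  Item 0.78 -> new Bin 1
  Item 0.86 -> new Bin 2
  Item 0.51 -> new Bin 3
  Item 0.18 -> Bin 1 (now 0.96)
  Item 0.53 -> new Bin 4
Total bins used = 4

4


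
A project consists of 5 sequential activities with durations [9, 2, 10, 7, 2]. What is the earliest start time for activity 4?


Activity 4 starts after activities 1 through 3 complete.
Predecessor durations: [9, 2, 10]
ES = 9 + 2 + 10 = 21

21


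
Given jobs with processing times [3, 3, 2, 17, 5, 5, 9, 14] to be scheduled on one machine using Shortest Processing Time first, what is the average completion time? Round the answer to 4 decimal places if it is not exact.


Sort jobs by processing time (SPT order): [2, 3, 3, 5, 5, 9, 14, 17]
Compute completion times sequentially:
  Job 1: processing = 2, completes at 2
  Job 2: processing = 3, completes at 5
  Job 3: processing = 3, completes at 8
  Job 4: processing = 5, completes at 13
  Job 5: processing = 5, completes at 18
  Job 6: processing = 9, completes at 27
  Job 7: processing = 14, completes at 41
  Job 8: processing = 17, completes at 58
Sum of completion times = 172
Average completion time = 172/8 = 21.5

21.5


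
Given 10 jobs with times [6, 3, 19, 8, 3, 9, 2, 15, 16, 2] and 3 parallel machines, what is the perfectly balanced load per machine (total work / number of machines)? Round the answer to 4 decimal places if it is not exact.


Total processing time = 6 + 3 + 19 + 8 + 3 + 9 + 2 + 15 + 16 + 2 = 83
Number of machines = 3
Ideal balanced load = 83 / 3 = 27.6667

27.6667


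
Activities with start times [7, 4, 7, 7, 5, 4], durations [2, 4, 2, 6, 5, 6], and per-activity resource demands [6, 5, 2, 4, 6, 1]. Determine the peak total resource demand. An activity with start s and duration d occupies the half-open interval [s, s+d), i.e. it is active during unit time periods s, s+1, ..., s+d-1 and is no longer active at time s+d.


Each activity i is active on [start_i, start_i + duration_i).
Compute total resource usage per time slot:
  t=0: active resources = [], total = 0
  t=1: active resources = [], total = 0
  t=2: active resources = [], total = 0
  t=3: active resources = [], total = 0
  t=4: active resources = [5, 1], total = 6
  t=5: active resources = [5, 6, 1], total = 12
  t=6: active resources = [5, 6, 1], total = 12
  t=7: active resources = [6, 5, 2, 4, 6, 1], total = 24
  t=8: active resources = [6, 2, 4, 6, 1], total = 19
  t=9: active resources = [4, 6, 1], total = 11
  t=10: active resources = [4], total = 4
  t=11: active resources = [4], total = 4
  t=12: active resources = [4], total = 4
Peak resource demand = 24

24


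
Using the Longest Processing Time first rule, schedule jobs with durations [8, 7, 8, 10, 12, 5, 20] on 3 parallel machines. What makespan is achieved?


Sort jobs in decreasing order (LPT): [20, 12, 10, 8, 8, 7, 5]
Assign each job to the least loaded machine:
  Machine 1: jobs [20, 5], load = 25
  Machine 2: jobs [12, 8], load = 20
  Machine 3: jobs [10, 8, 7], load = 25
Makespan = max load = 25

25


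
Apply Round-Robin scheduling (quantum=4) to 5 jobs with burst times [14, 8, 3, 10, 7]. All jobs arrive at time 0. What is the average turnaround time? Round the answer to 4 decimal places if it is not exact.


Time quantum = 4
Execution trace:
  J1 runs 4 units, time = 4
  J2 runs 4 units, time = 8
  J3 runs 3 units, time = 11
  J4 runs 4 units, time = 15
  J5 runs 4 units, time = 19
  J1 runs 4 units, time = 23
  J2 runs 4 units, time = 27
  J4 runs 4 units, time = 31
  J5 runs 3 units, time = 34
  J1 runs 4 units, time = 38
  J4 runs 2 units, time = 40
  J1 runs 2 units, time = 42
Finish times: [42, 27, 11, 40, 34]
Average turnaround = 154/5 = 30.8

30.8


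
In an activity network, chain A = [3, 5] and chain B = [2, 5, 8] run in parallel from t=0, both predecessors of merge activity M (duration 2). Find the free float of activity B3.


ES(B3) = sum of predecessors on chain B = 7
EF(B3) = ES + duration = 7 + 8 = 15
Successor of B3 is M. ES(M) = max(sum(A), sum(B)) = max(8, 15) = 15
Free float = ES(successor) - EF(current) = 15 - 15 = 0

0


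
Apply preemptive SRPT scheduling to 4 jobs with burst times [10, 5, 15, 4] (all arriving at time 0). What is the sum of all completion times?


Since all jobs arrive at t=0, SRPT equals SPT ordering.
SPT order: [4, 5, 10, 15]
Completion times:
  Job 1: p=4, C=4
  Job 2: p=5, C=9
  Job 3: p=10, C=19
  Job 4: p=15, C=34
Total completion time = 4 + 9 + 19 + 34 = 66

66


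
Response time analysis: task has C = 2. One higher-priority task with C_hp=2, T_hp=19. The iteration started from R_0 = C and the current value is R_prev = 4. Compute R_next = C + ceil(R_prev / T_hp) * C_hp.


R_next = C + ceil(R_prev / T_hp) * C_hp
ceil(4 / 19) = ceil(0.2105) = 1
Interference = 1 * 2 = 2
R_next = 2 + 2 = 4
R_next = R_prev, so the iteration has converged (response time = 4).

4


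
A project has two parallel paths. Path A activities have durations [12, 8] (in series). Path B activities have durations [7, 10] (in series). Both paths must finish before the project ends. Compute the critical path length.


Path A total = 12 + 8 = 20
Path B total = 7 + 10 = 17
Critical path = longest path = max(20, 17) = 20

20


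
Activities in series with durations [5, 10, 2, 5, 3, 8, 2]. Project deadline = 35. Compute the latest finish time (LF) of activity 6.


LF(activity 6) = deadline - sum of successor durations
Successors: activities 7 through 7 with durations [2]
Sum of successor durations = 2
LF = 35 - 2 = 33

33


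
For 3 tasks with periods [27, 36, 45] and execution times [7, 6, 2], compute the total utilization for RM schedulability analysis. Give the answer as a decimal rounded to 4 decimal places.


Compute individual utilizations (exact fractions):
  Task 1: C/T = 7/27 (approx. 0.2593)
  Task 2: C/T = 6/36 = 1/6 (approx. 0.1667)
  Task 3: C/T = 2/45 (approx. 0.0444)
Total utilization U = 7/27 + 1/6 + 2/45 = 127/270
Rounded to 4 decimal places: U = 0.4704
RM (Liu & Layland) bound for 3 tasks = 0.779763; compare with U = 127/270 (approx. 0.470370)
U <= bound, so schedulable by RM sufficient condition.

0.4704


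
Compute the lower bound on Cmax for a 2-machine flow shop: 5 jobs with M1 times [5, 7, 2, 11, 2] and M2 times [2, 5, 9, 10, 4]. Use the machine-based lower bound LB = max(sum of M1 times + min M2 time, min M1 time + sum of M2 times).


LB1 = sum(M1 times) + min(M2 times) = 27 + 2 = 29
LB2 = min(M1 times) + sum(M2 times) = 2 + 30 = 32
Lower bound = max(LB1, LB2) = max(29, 32) = 32

32


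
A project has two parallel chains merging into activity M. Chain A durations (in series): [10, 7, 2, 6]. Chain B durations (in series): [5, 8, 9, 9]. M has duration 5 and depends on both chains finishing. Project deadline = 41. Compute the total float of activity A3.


Forward pass: ES(A3) = sum of predecessors on chain A = 17
EF = ES + duration = 17 + 2 = 19
Backward pass: LF(M) = deadline = 41; LS(M) = 41 - 5 = 36
LF(A3) = LS(M) - sum(successors on chain A) = 36 - 6 = 30
LS = LF - duration = 30 - 2 = 28
Total float = LS - ES = 28 - 17 = 11

11
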